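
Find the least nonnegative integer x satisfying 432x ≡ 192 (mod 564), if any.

gcd(564, 432):
  564 = 1*432 + 132
  432 = 3*132 + 36
  132 = 3*36 + 24
  36 = 1*24 + 12
  24 = 2*12
so gcd(564, 432) = 12.
12 divides 192, so solutions exist.
Back-substitute for Bézout coefficients:
  12 = 36 - 1*24
  ... = 432*(17) + 564*(-13)
So 432*(17) ≡ 12 (mod 564); multiply by 16: x ≡ 272 (mod 47).
Smallest nonnegative: x = 272 mod 47 = 37.

37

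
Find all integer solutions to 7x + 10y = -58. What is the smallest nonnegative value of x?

6

gcd(10, 7):
  10 = 1×7 + 3
  7 = 2×3 + 1
  3 = 3×1
so gcd(10, 7) = 1.
1 divides -58, so solutions exist.
Back-substitute for Bézout coefficients:
  1 = 7 - 2×3
  ... = 7×(3) + 10×(-2)
Scale by -58/1 = -58: (x₀, y₀) = (-174, 116).
General solution: x = -174 + 10t, y = 116 - 7t for integer t.
x ≥ 0: smallest is -174 mod 10 = 6 (at t = 18), with y = -10.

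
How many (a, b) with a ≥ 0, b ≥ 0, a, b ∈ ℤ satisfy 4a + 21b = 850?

10

gcd(21, 4) = 1  (21 = 5×4 + 1, 4 = 4×1).
Back-substituting, 4×(-5) + 21×(1) = 1.
Scale by 850: one solution is (-4250, 850). Reduce a mod 21: (13, 38).
General: a = 13 + 21t, b = 38 - 4t.
a ≥ 0 ⇒ t ≥ 0; b ≥ 0 ⇒ t ≤ 9. So t ∈ [0, 9]: 10 solutions.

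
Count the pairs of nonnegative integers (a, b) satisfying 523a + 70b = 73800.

gcd(523, 70):
  523 = 7×70 + 33
  70 = 2×33 + 4
  33 = 8×4 + 1
  4 = 4×1
so gcd(523, 70) = 1.
Back-substitute for Bézout coefficients:
  1 = 33 - 8×4
  ... = 523×(17) + 70×(-127)
Scale by 73800: one solution is (1254600, -9372600). Reduce a mod 70: (60, 606).
General: a = 60 + 70t, b = 606 - 523t.
a ≥ 0 ⇒ t ≥ 0; b ≥ 0 ⇒ t ≤ 1. So t ∈ [0, 1]: 2 solutions.

2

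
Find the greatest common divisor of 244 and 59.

1

gcd(244, 59):
  244 = 4×59 + 8
  59 = 7×8 + 3
  8 = 2×3 + 2
  3 = 1×2 + 1
  2 = 2×1
so gcd(244, 59) = 1.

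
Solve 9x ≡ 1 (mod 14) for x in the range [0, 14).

11

gcd(14, 9):
  14 = 1*9 + 5
  9 = 1*5 + 4
  5 = 1*4 + 1
  4 = 4*1
so gcd(14, 9) = 1.
Back-substitute for Bézout coefficients:
  1 = 5 - 1*4
  ... = 9*(-3) + 14*(2)
So 9*-3 ≡ 1 (mod 14), and -3 mod 14 = 11.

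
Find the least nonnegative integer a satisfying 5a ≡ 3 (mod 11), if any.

5

gcd(11, 5):
  11 = 2·5 + 1
  5 = 5·1
so gcd(11, 5) = 1.
1 divides 3, so solutions exist.
Back-substitute for Bézout coefficients:
  1 = 11 - 2·5
  ... = 5·(-2) + 11·(1)
So 5·(-2) ≡ 1 (mod 11); multiply by 3: a ≡ -6 (mod 11).
Smallest nonnegative: a = -6 mod 11 = 5.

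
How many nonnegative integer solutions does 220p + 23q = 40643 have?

gcd(220, 23):
  220 = 9*23 + 13
  23 = 1*13 + 10
  13 = 1*10 + 3
  10 = 3*3 + 1
  3 = 3*1
so gcd(220, 23) = 1.
Back-substitute for Bézout coefficients:
  1 = 10 - 3*3
  ... = 220*(-7) + 23*(67)
Scale by 40643: one solution is (-284501, 2723081). Reduce p mod 23: (9, 1681).
General: p = 9 + 23t, q = 1681 - 220t.
p ≥ 0 ⇒ t ≥ 0; q ≥ 0 ⇒ t ≤ 7. So t ∈ [0, 7]: 8 solutions.

8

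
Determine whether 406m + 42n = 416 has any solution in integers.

no

gcd(406, 42) = 14  (406 = 9×42 + 28, 42 = 1×28 + 14, 28 = 2×14).
14 does not divide 416 (remainder 10), so no integer solutions.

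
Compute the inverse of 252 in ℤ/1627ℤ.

gcd(1627, 252):
  1627 = 6×252 + 115
  252 = 2×115 + 22
  115 = 5×22 + 5
  22 = 4×5 + 2
  5 = 2×2 + 1
  2 = 2×1
so gcd(1627, 252) = 1.
Back-substitute for Bézout coefficients:
  1 = 5 - 2×2
  ... = 252×(-665) + 1627×(103)
So 252×-665 ≡ 1 (mod 1627), and -665 mod 1627 = 962.

962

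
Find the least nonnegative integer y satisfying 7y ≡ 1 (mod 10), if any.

gcd(10, 7):
  10 = 1·7 + 3
  7 = 2·3 + 1
  3 = 3·1
so gcd(10, 7) = 1.
1 divides 1, so solutions exist.
Back-substitute for Bézout coefficients:
  1 = 7 - 2·3
  ... = 7·(3) + 10·(-2)
So 7·(3) ≡ 1 (mod 10); multiply by 1: y ≡ 3 (mod 10).
Smallest nonnegative: y = 3 mod 10 = 3.

3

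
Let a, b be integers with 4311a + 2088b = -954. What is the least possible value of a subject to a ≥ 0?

gcd(4311, 2088):
  4311 = 2*2088 + 135
  2088 = 15*135 + 63
  135 = 2*63 + 9
  63 = 7*9
so gcd(4311, 2088) = 9.
9 divides -954, so solutions exist.
Back-substitute for Bézout coefficients:
  9 = 135 - 2*63
  ... = 4311*(31) + 2088*(-64)
Scale by -954/9 = -106: (a₀, b₀) = (-3286, 6784).
General solution: a = -3286 + 232t, b = 6784 - 479t for integer t.
a ≥ 0: smallest is -3286 mod 232 = 194 (at t = 15), with b = -401.

194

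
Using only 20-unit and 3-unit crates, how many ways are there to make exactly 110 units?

Need nonnegative integers with 20j + 3k = 110.
gcd(20, 3) = 1, and 20·(-1) + 3·(7) = 1.
So (j₀, k₀) = (-110, 770); general j = -110 + 3t, k = 770 - 20t.
j ≥ 0 ⇒ t ≥ 37; k ≥ 0 ⇒ t ≤ 38. That's 2 values of t.

2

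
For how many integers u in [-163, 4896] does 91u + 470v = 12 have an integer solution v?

gcd(470, 91) = 1  (470 = 5×91 + 15, 91 = 6×15 + 1, 15 = 15×1).
Back-substituting, 91×(31) + 470×(-6) = 1.
Scale by 12: particular solution (372, -72); reduce u mod 470: (372, -72).
General solution: u = 372 + 470t, v = -72 - 91t for integer t.
-163 ≤ 372 + 470t ≤ 4896 gives t ∈ [-1, 9], which is 11 values.

11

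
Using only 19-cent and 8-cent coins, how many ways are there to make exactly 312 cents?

Need nonnegative integers with 19j + 8k = 312.
gcd(19, 8) = 1, and 19·(3) + 8·(-7) = 1.
So (j₀, k₀) = (936, -2184); general j = 936 + 8t, k = -2184 - 19t.
j ≥ 0 ⇒ t ≥ -117; k ≥ 0 ⇒ t ≤ -115. That's 3 values of t.

3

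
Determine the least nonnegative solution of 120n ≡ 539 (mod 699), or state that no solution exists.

no solution

gcd(699, 120) = 3  (699 = 5·120 + 99, 120 = 1·99 + 21, 99 = 4·21 + 15, 21 = 1·15 + 6, 15 = 2·6 + 3, 6 = 2·3).
3 does not divide 539, so the congruence has no solution.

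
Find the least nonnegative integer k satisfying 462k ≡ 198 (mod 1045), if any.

14

gcd(1045, 462) = 11.
11 divides 198, so solutions exist.
By Bézout, 462·(43) + 1045·(-19) = 11.
So 462·(43) ≡ 11 (mod 1045); multiply by 18: k ≡ 774 (mod 95).
Smallest nonnegative: k = 774 mod 95 = 14.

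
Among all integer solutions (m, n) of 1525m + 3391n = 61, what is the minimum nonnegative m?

1899

gcd(3391, 1525) = 1  (3391 = 2×1525 + 341, 1525 = 4×341 + 161, 341 = 2×161 + 19, 161 = 8×19 + 9, 19 = 2×9 + 1, 9 = 9×1).
1 divides 61, so solutions exist.
Back-substituting, 1525×(-358) + 3391×(161) = 1.
Scale by 61/1 = 61: (m₀, n₀) = (-21838, 9821).
General solution: m = -21838 + 3391t, n = 9821 - 1525t for integer t.
m ≥ 0: smallest is -21838 mod 3391 = 1899 (at t = 7), with n = -854.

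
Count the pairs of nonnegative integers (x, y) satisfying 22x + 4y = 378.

gcd(22, 4) = 2  (22 = 5*4 + 2, 4 = 2*2).
Back-substituting, 22*(1) + 4*(-5) = 2.
Scale by 189: one solution is (189, -945). Reduce x mod 2: (1, 89).
General: x = 1 + 2t, y = 89 - 11t.
x ≥ 0 ⇒ t ≥ 0; y ≥ 0 ⇒ t ≤ 8. So t ∈ [0, 8]: 9 solutions.

9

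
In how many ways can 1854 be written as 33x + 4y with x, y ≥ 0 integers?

gcd(33, 4):
  33 = 8×4 + 1
  4 = 4×1
so gcd(33, 4) = 1.
Back-substitute for Bézout coefficients:
  1 = 33 - 8×4
  ... = 33×(1) + 4×(-8)
Scale by 1854: one solution is (1854, -14832). Reduce x mod 4: (2, 447).
General: x = 2 + 4t, y = 447 - 33t.
x ≥ 0 ⇒ t ≥ 0; y ≥ 0 ⇒ t ≤ 13. So t ∈ [0, 13]: 14 solutions.

14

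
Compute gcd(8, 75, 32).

1

gcd(75, 8) = 1  (75 = 9×8 + 3, 8 = 2×3 + 2, 3 = 1×2 + 1, 2 = 2×1).
gcd(1, 32) = 1.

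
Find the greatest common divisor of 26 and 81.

1

gcd(81, 26) = 1  (81 = 3×26 + 3, 26 = 8×3 + 2, 3 = 1×2 + 1, 2 = 2×1).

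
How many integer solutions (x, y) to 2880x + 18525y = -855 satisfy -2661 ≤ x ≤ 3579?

5

gcd(18525, 2880) = 15  (18525 = 6*2880 + 1245, 2880 = 2*1245 + 390, 1245 = 3*390 + 75, 390 = 5*75 + 15, 75 = 5*15).
Back-substituting, 2880*(238) + 18525*(-37) = 15.
Scale by -57: particular solution (-13566, 2109); reduce x mod 1235: (19, -3).
General solution: x = 19 + 1235t, y = -3 - 192t for integer t.
-2661 ≤ 19 + 1235t ≤ 3579 gives t ∈ [-2, 2], which is 5 values.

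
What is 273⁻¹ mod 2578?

gcd(2578, 273) = 1.
By Bézout, 273·(-831) + 2578·(88) = 1.
So 273·-831 ≡ 1 (mod 2578), and -831 mod 2578 = 1747.

1747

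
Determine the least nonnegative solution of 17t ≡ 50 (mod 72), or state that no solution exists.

58

gcd(72, 17):
  72 = 4*17 + 4
  17 = 4*4 + 1
  4 = 4*1
so gcd(72, 17) = 1.
1 divides 50, so solutions exist.
Back-substitute for Bézout coefficients:
  1 = 17 - 4*4
  ... = 17*(17) + 72*(-4)
So 17*(17) ≡ 1 (mod 72); multiply by 50: t ≡ 850 (mod 72).
Smallest nonnegative: t = 850 mod 72 = 58.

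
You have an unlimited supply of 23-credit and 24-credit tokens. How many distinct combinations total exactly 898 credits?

2

Need nonnegative integers with 23j + 24k = 898.
gcd(23, 24) = 1, and 23·(-1) + 24·(1) = 1.
So (j₀, k₀) = (-898, 898); general j = -898 + 24t, k = 898 - 23t.
j ≥ 0 ⇒ t ≥ 38; k ≥ 0 ⇒ t ≤ 39. That's 2 values of t.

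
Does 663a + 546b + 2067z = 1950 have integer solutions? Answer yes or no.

yes

gcd(663, 546):
  663 = 1*546 + 117
  546 = 4*117 + 78
  117 = 1*78 + 39
  78 = 2*39
so gcd(663, 546) = 39.
gcd(39, 2067) = 39.
39 divides 1950, so integer solutions exist.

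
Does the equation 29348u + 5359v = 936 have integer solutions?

gcd(29348, 5359) = 23.
23 does not divide 936 (remainder 16), so no integer solutions.

no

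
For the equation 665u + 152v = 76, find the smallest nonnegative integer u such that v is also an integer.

4

gcd(665, 152) = 19.
19 divides 76, so solutions exist.
By Bézout, 665×(3) + 152×(-13) = 19.
Scale by 76/19 = 4: (u₀, v₀) = (12, -52).
General solution: u = 12 + 8t, v = -52 - 35t for integer t.
u ≥ 0: smallest is 12 mod 8 = 4 (at t = -1), with v = -17.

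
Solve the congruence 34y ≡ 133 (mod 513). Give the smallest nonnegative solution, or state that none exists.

19

gcd(513, 34):
  513 = 15*34 + 3
  34 = 11*3 + 1
  3 = 3*1
so gcd(513, 34) = 1.
1 divides 133, so solutions exist.
Back-substitute for Bézout coefficients:
  1 = 34 - 11*3
  ... = 34*(166) + 513*(-11)
So 34*(166) ≡ 1 (mod 513); multiply by 133: y ≡ 22078 (mod 513).
Smallest nonnegative: y = 22078 mod 513 = 19.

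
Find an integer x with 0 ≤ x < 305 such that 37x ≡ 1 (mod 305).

gcd(305, 37):
  305 = 8·37 + 9
  37 = 4·9 + 1
  9 = 9·1
so gcd(305, 37) = 1.
Back-substitute for Bézout coefficients:
  1 = 37 - 4·9
  ... = 37·(33) + 305·(-4)
So 37·33 ≡ 1 (mod 305), and 33 mod 305 = 33.

33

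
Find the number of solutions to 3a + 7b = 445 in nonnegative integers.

gcd(7, 3) = 1.
By Bézout, 3·(-2) + 7·(1) = 1.
One solution: (6, 61).
General: a = 6 + 7t, b = 61 - 3t.
a ≥ 0 ⇒ t ≥ 0; b ≥ 0 ⇒ t ≤ 20. So t ∈ [0, 20]: 21 solutions.

21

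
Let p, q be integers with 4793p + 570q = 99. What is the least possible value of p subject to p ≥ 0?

453

gcd(4793, 570):
  4793 = 8·570 + 233
  570 = 2·233 + 104
  233 = 2·104 + 25
  104 = 4·25 + 4
  25 = 6·4 + 1
  4 = 4·1
so gcd(4793, 570) = 1.
1 divides 99, so solutions exist.
Back-substitute for Bézout coefficients:
  1 = 25 - 6·4
  ... = 4793·(137) + 570·(-1152)
Scale by 99/1 = 99: (p₀, q₀) = (13563, -114048).
General solution: p = 13563 + 570t, q = -114048 - 4793t for integer t.
p ≥ 0: smallest is 13563 mod 570 = 453 (at t = -23), with q = -3809.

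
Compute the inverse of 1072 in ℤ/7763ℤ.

1079

gcd(7763, 1072) = 1  (7763 = 7·1072 + 259, 1072 = 4·259 + 36, 259 = 7·36 + 7, 36 = 5·7 + 1, 7 = 7·1).
Back-substituting, 1072·(1079) + 7763·(-149) = 1.
So 1072·1079 ≡ 1 (mod 7763), and 1079 mod 7763 = 1079.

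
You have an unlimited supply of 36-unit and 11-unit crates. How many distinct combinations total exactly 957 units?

Need nonnegative integers with 36j + 11k = 957.
gcd(36, 11) = 1, and 36·(4) + 11·(-13) = 1.
So (j₀, k₀) = (3828, -12441); general j = 3828 + 11t, k = -12441 - 36t.
j ≥ 0 ⇒ t ≥ -348; k ≥ 0 ⇒ t ≤ -346. That's 3 values of t.

3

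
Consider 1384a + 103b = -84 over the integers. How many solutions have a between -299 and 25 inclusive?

3

gcd(1384, 103):
  1384 = 13×103 + 45
  103 = 2×45 + 13
  45 = 3×13 + 6
  13 = 2×6 + 1
  6 = 6×1
so gcd(1384, 103) = 1.
Back-substitute for Bézout coefficients:
  1 = 13 - 2×6
  ... = 1384×(-16) + 103×(215)
Scale by -84: particular solution (1344, -18060); reduce a mod 103: (5, -68).
General solution: a = 5 + 103t, b = -68 - 1384t for integer t.
-299 ≤ 5 + 103t ≤ 25 gives t ∈ [-2, 0], which is 3 values.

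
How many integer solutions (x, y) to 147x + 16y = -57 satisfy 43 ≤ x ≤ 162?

gcd(147, 16) = 1  (147 = 9·16 + 3, 16 = 5·3 + 1, 3 = 3·1).
Back-substituting, 147·(-5) + 16·(46) = 1.
Scale by -57: particular solution (285, -2622); reduce x mod 16: (13, -123).
General solution: x = 13 + 16t, y = -123 - 147t for integer t.
43 ≤ 13 + 16t ≤ 162 gives t ∈ [2, 9], which is 8 values.

8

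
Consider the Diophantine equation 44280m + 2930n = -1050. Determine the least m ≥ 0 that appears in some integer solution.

130

gcd(44280, 2930) = 10.
10 divides -1050, so solutions exist.
By Bézout, 44280*(-71) + 2930*(1073) = 10.
Scale by -1050/10 = -105: (m₀, n₀) = (7455, -112665).
General solution: m = 7455 + 293t, n = -112665 - 4428t for integer t.
m ≥ 0: smallest is 7455 mod 293 = 130 (at t = -25), with n = -1965.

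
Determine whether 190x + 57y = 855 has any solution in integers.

gcd(190, 57) = 19  (190 = 3×57 + 19, 57 = 3×19).
19 divides 855, so integer solutions exist.

yes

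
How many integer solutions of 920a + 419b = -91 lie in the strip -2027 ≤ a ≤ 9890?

28

gcd(920, 419):
  920 = 2*419 + 82
  419 = 5*82 + 9
  82 = 9*9 + 1
  9 = 9*1
so gcd(920, 419) = 1.
Back-substitute for Bézout coefficients:
  1 = 82 - 9*9
  ... = 920*(46) + 419*(-101)
Scale by -91: particular solution (-4186, 9191); reduce a mod 419: (4, -9).
General solution: a = 4 + 419t, b = -9 - 920t for integer t.
-2027 ≤ 4 + 419t ≤ 9890 gives t ∈ [-4, 23], which is 28 values.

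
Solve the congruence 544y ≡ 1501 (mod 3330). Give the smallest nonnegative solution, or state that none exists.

no solution

gcd(3330, 544) = 2.
2 does not divide 1501, so the congruence has no solution.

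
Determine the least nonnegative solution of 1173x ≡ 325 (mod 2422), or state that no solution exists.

gcd(2422, 1173) = 1.
1 divides 325, so solutions exist.
By Bézout, 1173*(-733) + 2422*(355) = 1.
So 1173*(-733) ≡ 1 (mod 2422); multiply by 325: x ≡ -238225 (mod 2422).
Smallest nonnegative: x = -238225 mod 2422 = 1553.

1553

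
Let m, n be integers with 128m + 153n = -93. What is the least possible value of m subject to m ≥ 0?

120

gcd(153, 128):
  153 = 1·128 + 25
  128 = 5·25 + 3
  25 = 8·3 + 1
  3 = 3·1
so gcd(153, 128) = 1.
1 divides -93, so solutions exist.
Back-substitute for Bézout coefficients:
  1 = 25 - 8·3
  ... = 128·(-49) + 153·(41)
Scale by -93/1 = -93: (m₀, n₀) = (4557, -3813).
General solution: m = 4557 + 153t, n = -3813 - 128t for integer t.
m ≥ 0: smallest is 4557 mod 153 = 120 (at t = -29), with n = -101.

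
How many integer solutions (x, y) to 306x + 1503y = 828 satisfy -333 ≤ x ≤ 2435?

17

gcd(1503, 306) = 9  (1503 = 4·306 + 279, 306 = 1·279 + 27, 279 = 10·27 + 9, 27 = 3·9).
Back-substituting, 306·(-54) + 1503·(11) = 9.
Scale by 92: particular solution (-4968, 1012); reduce x mod 167: (42, -8).
General solution: x = 42 + 167t, y = -8 - 34t for integer t.
-333 ≤ 42 + 167t ≤ 2435 gives t ∈ [-2, 14], which is 17 values.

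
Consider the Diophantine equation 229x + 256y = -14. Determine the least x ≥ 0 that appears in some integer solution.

gcd(256, 229):
  256 = 1×229 + 27
  229 = 8×27 + 13
  27 = 2×13 + 1
  13 = 13×1
so gcd(256, 229) = 1.
1 divides -14, so solutions exist.
Back-substitute for Bézout coefficients:
  1 = 27 - 2×13
  ... = 229×(-19) + 256×(17)
Scale by -14/1 = -14: (x₀, y₀) = (266, -238).
General solution: x = 266 + 256t, y = -238 - 229t for integer t.
x ≥ 0: smallest is 266 mod 256 = 10 (at t = -1), with y = -9.

10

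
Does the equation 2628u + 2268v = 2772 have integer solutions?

yes

gcd(2628, 2268) = 36  (2628 = 1*2268 + 360, 2268 = 6*360 + 108, 360 = 3*108 + 36, 108 = 3*36).
36 divides 2772, so integer solutions exist.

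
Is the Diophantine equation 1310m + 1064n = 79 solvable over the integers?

gcd(1310, 1064) = 2.
2 does not divide 79 (remainder 1), so no integer solutions.

no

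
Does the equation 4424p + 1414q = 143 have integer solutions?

no

gcd(4424, 1414) = 14.
14 does not divide 143 (remainder 3), so no integer solutions.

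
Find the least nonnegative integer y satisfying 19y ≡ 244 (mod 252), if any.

172

gcd(252, 19):
  252 = 13·19 + 5
  19 = 3·5 + 4
  5 = 1·4 + 1
  4 = 4·1
so gcd(252, 19) = 1.
1 divides 244, so solutions exist.
Back-substitute for Bézout coefficients:
  1 = 5 - 1·4
  ... = 19·(-53) + 252·(4)
So 19·(-53) ≡ 1 (mod 252); multiply by 244: y ≡ -12932 (mod 252).
Smallest nonnegative: y = -12932 mod 252 = 172.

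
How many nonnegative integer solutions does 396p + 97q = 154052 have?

4

gcd(396, 97) = 1.
By Bézout, 396·(-12) + 97·(49) = 1.
One solution: (2, 1580).
General: p = 2 + 97t, q = 1580 - 396t.
p ≥ 0 ⇒ t ≥ 0; q ≥ 0 ⇒ t ≤ 3. So t ∈ [0, 3]: 4 solutions.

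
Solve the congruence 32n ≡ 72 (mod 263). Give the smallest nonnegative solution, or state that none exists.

gcd(263, 32) = 1.
1 divides 72, so solutions exist.
By Bézout, 32*(74) + 263*(-9) = 1.
So 32*(74) ≡ 1 (mod 263); multiply by 72: n ≡ 5328 (mod 263).
Smallest nonnegative: n = 5328 mod 263 = 68.

68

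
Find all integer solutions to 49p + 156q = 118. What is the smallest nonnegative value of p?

gcd(156, 49):
  156 = 3*49 + 9
  49 = 5*9 + 4
  9 = 2*4 + 1
  4 = 4*1
so gcd(156, 49) = 1.
1 divides 118, so solutions exist.
Back-substitute for Bézout coefficients:
  1 = 9 - 2*4
  ... = 49*(-35) + 156*(11)
Scale by 118/1 = 118: (p₀, q₀) = (-4130, 1298).
General solution: p = -4130 + 156t, q = 1298 - 49t for integer t.
p ≥ 0: smallest is -4130 mod 156 = 82 (at t = 27), with q = -25.

82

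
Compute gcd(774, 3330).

18

gcd(3330, 774):
  3330 = 4*774 + 234
  774 = 3*234 + 72
  234 = 3*72 + 18
  72 = 4*18
so gcd(3330, 774) = 18.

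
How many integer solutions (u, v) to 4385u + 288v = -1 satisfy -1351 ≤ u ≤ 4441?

20

gcd(4385, 288) = 1.
By Bézout, 4385*(-31) + 288*(472) = 1.
Particular solution: (31, -472).
General solution: u = 31 + 288t, v = -472 - 4385t for integer t.
-1351 ≤ 31 + 288t ≤ 4441 gives t ∈ [-4, 15], which is 20 values.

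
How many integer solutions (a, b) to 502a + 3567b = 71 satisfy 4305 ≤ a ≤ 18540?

gcd(3567, 502):
  3567 = 7×502 + 53
  502 = 9×53 + 25
  53 = 2×25 + 3
  25 = 8×3 + 1
  3 = 3×1
so gcd(3567, 502) = 1.
Back-substitute for Bézout coefficients:
  1 = 25 - 8×3
  ... = 502×(1144) + 3567×(-161)
Scale by 71: particular solution (81224, -11431); reduce a mod 3567: (2750, -387).
General solution: a = 2750 + 3567t, b = -387 - 502t for integer t.
4305 ≤ 2750 + 3567t ≤ 18540 gives t ∈ [1, 4], which is 4 values.

4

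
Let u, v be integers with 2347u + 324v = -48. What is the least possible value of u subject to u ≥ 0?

gcd(2347, 324):
  2347 = 7·324 + 79
  324 = 4·79 + 8
  79 = 9·8 + 7
  8 = 1·7 + 1
  7 = 7·1
so gcd(2347, 324) = 1.
1 divides -48, so solutions exist.
Back-substitute for Bézout coefficients:
  1 = 8 - 1·7
  ... = 2347·(-41) + 324·(297)
Scale by -48/1 = -48: (u₀, v₀) = (1968, -14256).
General solution: u = 1968 + 324t, v = -14256 - 2347t for integer t.
u ≥ 0: smallest is 1968 mod 324 = 24 (at t = -6), with v = -174.

24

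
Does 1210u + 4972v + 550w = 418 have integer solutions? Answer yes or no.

gcd(4972, 1210) = 22  (4972 = 4×1210 + 132, 1210 = 9×132 + 22, 132 = 6×22).
gcd(22, 550) = 22.
22 divides 418, so integer solutions exist.

yes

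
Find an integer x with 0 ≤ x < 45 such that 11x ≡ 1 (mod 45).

gcd(45, 11) = 1.
By Bézout, 11×(-4) + 45×(1) = 1.
So 11×-4 ≡ 1 (mod 45), and -4 mod 45 = 41.

41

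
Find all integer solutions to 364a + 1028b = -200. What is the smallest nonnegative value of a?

87

gcd(1028, 364) = 4.
4 divides -200, so solutions exist.
By Bézout, 364×(-48) + 1028×(17) = 4.
Scale by -200/4 = -50: (a₀, b₀) = (2400, -850).
General solution: a = 2400 + 257t, b = -850 - 91t for integer t.
a ≥ 0: smallest is 2400 mod 257 = 87 (at t = -9), with b = -31.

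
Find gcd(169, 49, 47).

gcd(169, 49) = 1  (169 = 3·49 + 22, 49 = 2·22 + 5, 22 = 4·5 + 2, 5 = 2·2 + 1, 2 = 2·1).
gcd(1, 47) = 1.

1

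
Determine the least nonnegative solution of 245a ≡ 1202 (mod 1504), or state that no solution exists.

gcd(1504, 245) = 1  (1504 = 6*245 + 34, 245 = 7*34 + 7, 34 = 4*7 + 6, 7 = 1*6 + 1, 6 = 6*1).
1 divides 1202, so solutions exist.
Back-substituting, 245*(221) + 1504*(-36) = 1.
So 245*(221) ≡ 1 (mod 1504); multiply by 1202: a ≡ 265642 (mod 1504).
Smallest nonnegative: a = 265642 mod 1504 = 938.

938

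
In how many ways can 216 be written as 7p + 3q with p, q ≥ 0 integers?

11

gcd(7, 3) = 1  (7 = 2×3 + 1, 3 = 3×1).
Back-substituting, 7×(1) + 3×(-2) = 1.
Scale by 216: one solution is (216, -432). Reduce p mod 3: (0, 72).
General: p = 0 + 3t, q = 72 - 7t.
p ≥ 0 ⇒ t ≥ 0; q ≥ 0 ⇒ t ≤ 10. So t ∈ [0, 10]: 11 solutions.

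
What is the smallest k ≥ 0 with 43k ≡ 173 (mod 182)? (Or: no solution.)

131

gcd(182, 43):
  182 = 4·43 + 10
  43 = 4·10 + 3
  10 = 3·3 + 1
  3 = 3·1
so gcd(182, 43) = 1.
1 divides 173, so solutions exist.
Back-substitute for Bézout coefficients:
  1 = 10 - 3·3
  ... = 43·(-55) + 182·(13)
So 43·(-55) ≡ 1 (mod 182); multiply by 173: k ≡ -9515 (mod 182).
Smallest nonnegative: k = -9515 mod 182 = 131.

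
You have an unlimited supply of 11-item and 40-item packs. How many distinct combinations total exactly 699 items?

Need nonnegative integers with 11j + 40k = 699.
gcd(11, 40) = 1, and 11·(11) + 40·(-3) = 1.
So (j₀, k₀) = (7689, -2097); general j = 7689 + 40t, k = -2097 - 11t.
j ≥ 0 ⇒ t ≥ -192; k ≥ 0 ⇒ t ≤ -191. That's 2 values of t.

2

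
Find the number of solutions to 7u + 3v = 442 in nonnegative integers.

gcd(7, 3):
  7 = 2×3 + 1
  3 = 3×1
so gcd(7, 3) = 1.
Back-substitute for Bézout coefficients:
  1 = 7 - 2×3
  ... = 7×(1) + 3×(-2)
Scale by 442: one solution is (442, -884). Reduce u mod 3: (1, 145).
General: u = 1 + 3t, v = 145 - 7t.
u ≥ 0 ⇒ t ≥ 0; v ≥ 0 ⇒ t ≤ 20. So t ∈ [0, 20]: 21 solutions.

21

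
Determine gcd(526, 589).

1

gcd(589, 526) = 1  (589 = 1×526 + 63, 526 = 8×63 + 22, 63 = 2×22 + 19, 22 = 1×19 + 3, 19 = 6×3 + 1, 3 = 3×1).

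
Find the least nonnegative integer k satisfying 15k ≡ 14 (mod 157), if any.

gcd(157, 15) = 1.
1 divides 14, so solutions exist.
By Bézout, 15*(21) + 157*(-2) = 1.
So 15*(21) ≡ 1 (mod 157); multiply by 14: k ≡ 294 (mod 157).
Smallest nonnegative: k = 294 mod 157 = 137.

137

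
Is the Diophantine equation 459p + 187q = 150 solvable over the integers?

gcd(459, 187):
  459 = 2·187 + 85
  187 = 2·85 + 17
  85 = 5·17
so gcd(459, 187) = 17.
17 does not divide 150 (remainder 14), so no integer solutions.

no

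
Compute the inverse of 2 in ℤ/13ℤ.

gcd(13, 2) = 1  (13 = 6·2 + 1, 2 = 2·1).
Back-substituting, 2·(-6) + 13·(1) = 1.
So 2·-6 ≡ 1 (mod 13), and -6 mod 13 = 7.

7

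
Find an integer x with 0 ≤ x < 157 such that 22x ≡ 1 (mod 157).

gcd(157, 22) = 1  (157 = 7*22 + 3, 22 = 7*3 + 1, 3 = 3*1).
Back-substituting, 22*(50) + 157*(-7) = 1.
So 22*50 ≡ 1 (mod 157), and 50 mod 157 = 50.

50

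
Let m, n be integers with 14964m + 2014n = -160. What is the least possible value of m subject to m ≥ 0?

gcd(14964, 2014) = 2  (14964 = 7×2014 + 866, 2014 = 2×866 + 282, 866 = 3×282 + 20, 282 = 14×20 + 2, 20 = 10×2).
2 divides -160, so solutions exist.
Back-substituting, 14964×(-100) + 2014×(743) = 2.
Scale by -160/2 = -80: (m₀, n₀) = (8000, -59440).
General solution: m = 8000 + 1007t, n = -59440 - 7482t for integer t.
m ≥ 0: smallest is 8000 mod 1007 = 951 (at t = -7), with n = -7066.

951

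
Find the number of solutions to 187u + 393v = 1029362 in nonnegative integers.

gcd(393, 187) = 1.
By Bézout, 187*(124) + 393*(-59) = 1.
One solution: (383, 2437).
General: u = 383 + 393t, v = 2437 - 187t.
u ≥ 0 ⇒ t ≥ 0; v ≥ 0 ⇒ t ≤ 13. So t ∈ [0, 13]: 14 solutions.

14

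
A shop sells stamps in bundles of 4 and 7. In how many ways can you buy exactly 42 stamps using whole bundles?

Need nonnegative integers with 4j + 7k = 42.
gcd(4, 7) = 1, and 4·(2) + 7·(-1) = 1.
So (j₀, k₀) = (84, -42); general j = 84 + 7t, k = -42 - 4t.
j ≥ 0 ⇒ t ≥ -12; k ≥ 0 ⇒ t ≤ -11. That's 2 values of t.

2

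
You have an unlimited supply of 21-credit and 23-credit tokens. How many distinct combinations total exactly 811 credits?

1

Need nonnegative integers with 21j + 23k = 811.
gcd(21, 23) = 1, and 21·(11) + 23·(-10) = 1.
So (j₀, k₀) = (8921, -8110); general j = 8921 + 23t, k = -8110 - 21t.
j ≥ 0 ⇒ t ≥ -387; k ≥ 0 ⇒ t ≤ -387. That's 1 value of t.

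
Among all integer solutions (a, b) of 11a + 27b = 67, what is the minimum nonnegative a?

gcd(27, 11):
  27 = 2×11 + 5
  11 = 2×5 + 1
  5 = 5×1
so gcd(27, 11) = 1.
1 divides 67, so solutions exist.
Back-substitute for Bézout coefficients:
  1 = 11 - 2×5
  ... = 11×(5) + 27×(-2)
Scale by 67/1 = 67: (a₀, b₀) = (335, -134).
General solution: a = 335 + 27t, b = -134 - 11t for integer t.
a ≥ 0: smallest is 335 mod 27 = 11 (at t = -12), with b = -2.

11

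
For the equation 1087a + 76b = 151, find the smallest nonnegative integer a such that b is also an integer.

33

gcd(1087, 76) = 1.
1 divides 151, so solutions exist.
By Bézout, 1087×(-33) + 76×(472) = 1.
Scale by 151/1 = 151: (a₀, b₀) = (-4983, 71272).
General solution: a = -4983 + 76t, b = 71272 - 1087t for integer t.
a ≥ 0: smallest is -4983 mod 76 = 33 (at t = 66), with b = -470.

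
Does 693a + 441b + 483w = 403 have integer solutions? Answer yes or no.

no

gcd(693, 441) = 63  (693 = 1×441 + 252, 441 = 1×252 + 189, 252 = 1×189 + 63, 189 = 3×63).
gcd(63, 483) = 21.
21 does not divide 403 (remainder 4), so no integer solutions.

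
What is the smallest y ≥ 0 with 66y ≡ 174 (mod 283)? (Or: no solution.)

157

gcd(283, 66):
  283 = 4·66 + 19
  66 = 3·19 + 9
  19 = 2·9 + 1
  9 = 9·1
so gcd(283, 66) = 1.
1 divides 174, so solutions exist.
Back-substitute for Bézout coefficients:
  1 = 19 - 2·9
  ... = 66·(-30) + 283·(7)
So 66·(-30) ≡ 1 (mod 283); multiply by 174: y ≡ -5220 (mod 283).
Smallest nonnegative: y = -5220 mod 283 = 157.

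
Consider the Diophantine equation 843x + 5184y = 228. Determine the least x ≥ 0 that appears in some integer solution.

gcd(5184, 843):
  5184 = 6×843 + 126
  843 = 6×126 + 87
  126 = 1×87 + 39
  87 = 2×39 + 9
  39 = 4×9 + 3
  9 = 3×3
so gcd(5184, 843) = 3.
3 divides 228, so solutions exist.
Back-substitute for Bézout coefficients:
  3 = 39 - 4×9
  ... = 843×(-535) + 5184×(87)
Scale by 228/3 = 76: (x₀, y₀) = (-40660, 6612).
General solution: x = -40660 + 1728t, y = 6612 - 281t for integer t.
x ≥ 0: smallest is -40660 mod 1728 = 812 (at t = 24), with y = -132.

812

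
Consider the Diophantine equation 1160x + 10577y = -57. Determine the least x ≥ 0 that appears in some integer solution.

gcd(10577, 1160) = 1.
1 divides -57, so solutions exist.
By Bézout, 1160*(1158) + 10577*(-127) = 1.
Scale by -57/1 = -57: (x₀, y₀) = (-66006, 7239).
General solution: x = -66006 + 10577t, y = 7239 - 1160t for integer t.
x ≥ 0: smallest is -66006 mod 10577 = 8033 (at t = 7), with y = -881.

8033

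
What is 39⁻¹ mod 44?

gcd(44, 39) = 1.
By Bézout, 39×(-9) + 44×(8) = 1.
So 39×-9 ≡ 1 (mod 44), and -9 mod 44 = 35.

35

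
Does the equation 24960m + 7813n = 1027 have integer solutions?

yes

gcd(24960, 7813) = 13  (24960 = 3×7813 + 1521, 7813 = 5×1521 + 208, 1521 = 7×208 + 65, 208 = 3×65 + 13, 65 = 5×13).
13 divides 1027, so integer solutions exist.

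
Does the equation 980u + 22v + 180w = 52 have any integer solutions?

gcd(980, 22):
  980 = 44*22 + 12
  22 = 1*12 + 10
  12 = 1*10 + 2
  10 = 5*2
so gcd(980, 22) = 2.
gcd(2, 180) = 2.
2 divides 52, so integer solutions exist.

yes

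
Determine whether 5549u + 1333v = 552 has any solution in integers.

no

gcd(5549, 1333) = 31.
31 does not divide 552 (remainder 25), so no integer solutions.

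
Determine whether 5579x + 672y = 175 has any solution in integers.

yes

gcd(5579, 672) = 7.
7 divides 175, so integer solutions exist.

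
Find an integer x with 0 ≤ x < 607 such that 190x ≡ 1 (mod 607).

gcd(607, 190) = 1  (607 = 3×190 + 37, 190 = 5×37 + 5, 37 = 7×5 + 2, 5 = 2×2 + 1, 2 = 2×1).
Back-substituting, 190×(246) + 607×(-77) = 1.
So 190×246 ≡ 1 (mod 607), and 246 mod 607 = 246.

246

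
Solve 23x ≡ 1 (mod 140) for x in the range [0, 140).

gcd(140, 23) = 1  (140 = 6×23 + 2, 23 = 11×2 + 1, 2 = 2×1).
Back-substituting, 23×(67) + 140×(-11) = 1.
So 23×67 ≡ 1 (mod 140), and 67 mod 140 = 67.

67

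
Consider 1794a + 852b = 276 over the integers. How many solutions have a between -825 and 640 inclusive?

gcd(1794, 852):
  1794 = 2*852 + 90
  852 = 9*90 + 42
  90 = 2*42 + 6
  42 = 7*6
so gcd(1794, 852) = 6.
Back-substitute for Bézout coefficients:
  6 = 90 - 2*42
  ... = 1794*(19) + 852*(-40)
Scale by 46: particular solution (874, -1840); reduce a mod 142: (22, -46).
General solution: a = 22 + 142t, b = -46 - 299t for integer t.
-825 ≤ 22 + 142t ≤ 640 gives t ∈ [-5, 4], which is 10 values.

10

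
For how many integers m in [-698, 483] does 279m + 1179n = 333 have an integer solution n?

9

gcd(1179, 279):
  1179 = 4·279 + 63
  279 = 4·63 + 27
  63 = 2·27 + 9
  27 = 3·9
so gcd(1179, 279) = 9.
Back-substitute for Bézout coefficients:
  9 = 63 - 2·27
  ... = 279·(-38) + 1179·(9)
Scale by 37: particular solution (-1406, 333); reduce m mod 131: (35, -8).
General solution: m = 35 + 131t, n = -8 - 31t for integer t.
-698 ≤ 35 + 131t ≤ 483 gives t ∈ [-5, 3], which is 9 values.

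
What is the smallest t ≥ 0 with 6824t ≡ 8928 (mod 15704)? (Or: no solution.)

gcd(15704, 6824) = 8  (15704 = 2·6824 + 2056, 6824 = 3·2056 + 656, 2056 = 3·656 + 88, 656 = 7·88 + 40, 88 = 2·40 + 8, 40 = 5·8).
8 divides 8928, so solutions exist.
Back-substituting, 6824·(-359) + 15704·(156) = 8.
So 6824·(-359) ≡ 8 (mod 15704); multiply by 1116: t ≡ -400644 (mod 1963).
Smallest nonnegative: t = -400644 mod 1963 = 1771.

1771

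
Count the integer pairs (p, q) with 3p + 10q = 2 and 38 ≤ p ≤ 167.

13

gcd(10, 3) = 1.
By Bézout, 3×(-3) + 10×(1) = 1.
Particular solution: (4, -1).
General solution: p = 4 + 10t, q = -1 - 3t for integer t.
38 ≤ 4 + 10t ≤ 167 gives t ∈ [4, 16], which is 13 values.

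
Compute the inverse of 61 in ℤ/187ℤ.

46

gcd(187, 61) = 1  (187 = 3×61 + 4, 61 = 15×4 + 1, 4 = 4×1).
Back-substituting, 61×(46) + 187×(-15) = 1.
So 61×46 ≡ 1 (mod 187), and 46 mod 187 = 46.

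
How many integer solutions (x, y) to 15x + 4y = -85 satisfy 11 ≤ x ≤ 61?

gcd(15, 4) = 1.
By Bézout, 15×(-1) + 4×(4) = 1.
Particular solution: (1, -25).
General solution: x = 1 + 4t, y = -25 - 15t for integer t.
11 ≤ 1 + 4t ≤ 61 gives t ∈ [3, 15], which is 13 values.

13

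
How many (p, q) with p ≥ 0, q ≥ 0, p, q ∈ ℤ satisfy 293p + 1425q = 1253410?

3

gcd(1425, 293) = 1  (1425 = 4×293 + 253, 293 = 1×253 + 40, 253 = 6×40 + 13, 40 = 3×13 + 1, 13 = 13×1).
Back-substituting, 293×(107) + 1425×(-22) = 1.
Scale by 1253410: one solution is (134114870, -27575020). Reduce p mod 1425: (995, 675).
General: p = 995 + 1425t, q = 675 - 293t.
p ≥ 0 ⇒ t ≥ 0; q ≥ 0 ⇒ t ≤ 2. So t ∈ [0, 2]: 3 solutions.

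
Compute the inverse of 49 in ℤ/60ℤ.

gcd(60, 49) = 1  (60 = 1×49 + 11, 49 = 4×11 + 5, 11 = 2×5 + 1, 5 = 5×1).
Back-substituting, 49×(-11) + 60×(9) = 1.
So 49×-11 ≡ 1 (mod 60), and -11 mod 60 = 49.

49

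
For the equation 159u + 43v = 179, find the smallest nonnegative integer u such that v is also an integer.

gcd(159, 43) = 1  (159 = 3·43 + 30, 43 = 1·30 + 13, 30 = 2·13 + 4, 13 = 3·4 + 1, 4 = 4·1).
1 divides 179, so solutions exist.
Back-substituting, 159·(-10) + 43·(37) = 1.
Scale by 179/1 = 179: (u₀, v₀) = (-1790, 6623).
General solution: u = -1790 + 43t, v = 6623 - 159t for integer t.
u ≥ 0: smallest is -1790 mod 43 = 16 (at t = 42), with v = -55.

16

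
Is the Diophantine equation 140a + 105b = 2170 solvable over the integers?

gcd(140, 105) = 35.
35 divides 2170, so integer solutions exist.

yes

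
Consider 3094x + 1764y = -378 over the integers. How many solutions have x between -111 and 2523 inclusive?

gcd(3094, 1764):
  3094 = 1·1764 + 1330
  1764 = 1·1330 + 434
  1330 = 3·434 + 28
  434 = 15·28 + 14
  28 = 2·14
so gcd(3094, 1764) = 14.
Back-substitute for Bézout coefficients:
  14 = 434 - 15·28
  ... = 3094·(-61) + 1764·(107)
Scale by -27: particular solution (1647, -2889); reduce x mod 126: (9, -16).
General solution: x = 9 + 126t, y = -16 - 221t for integer t.
-111 ≤ 9 + 126t ≤ 2523 gives t ∈ [0, 19], which is 20 values.

20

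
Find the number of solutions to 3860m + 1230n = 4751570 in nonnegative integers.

gcd(3860, 1230):
  3860 = 3*1230 + 170
  1230 = 7*170 + 40
  170 = 4*40 + 10
  40 = 4*10
so gcd(3860, 1230) = 10.
Back-substitute for Bézout coefficients:
  10 = 170 - 4*40
  ... = 3860*(29) + 1230*(-91)
Scale by 475157: one solution is (13779553, -43239287). Reduce m mod 123: (109, 3521).
General: m = 109 + 123t, n = 3521 - 386t.
m ≥ 0 ⇒ t ≥ 0; n ≥ 0 ⇒ t ≤ 9. So t ∈ [0, 9]: 10 solutions.

10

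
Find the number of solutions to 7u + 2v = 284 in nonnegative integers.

21

gcd(7, 2) = 1.
By Bézout, 7*(1) + 2*(-3) = 1.
One solution: (0, 142).
General: u = 0 + 2t, v = 142 - 7t.
u ≥ 0 ⇒ t ≥ 0; v ≥ 0 ⇒ t ≤ 20. So t ∈ [0, 20]: 21 solutions.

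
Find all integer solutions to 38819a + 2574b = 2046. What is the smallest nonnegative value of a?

gcd(38819, 2574):
  38819 = 15·2574 + 209
  2574 = 12·209 + 66
  209 = 3·66 + 11
  66 = 6·11
so gcd(38819, 2574) = 11.
11 divides 2046, so solutions exist.
Back-substitute for Bézout coefficients:
  11 = 209 - 3·66
  ... = 38819·(37) + 2574·(-558)
Scale by 2046/11 = 186: (a₀, b₀) = (6882, -103788).
General solution: a = 6882 + 234t, b = -103788 - 3529t for integer t.
a ≥ 0: smallest is 6882 mod 234 = 96 (at t = -29), with b = -1447.

96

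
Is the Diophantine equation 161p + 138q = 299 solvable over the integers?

yes

gcd(161, 138):
  161 = 1·138 + 23
  138 = 6·23
so gcd(161, 138) = 23.
23 divides 299, so integer solutions exist.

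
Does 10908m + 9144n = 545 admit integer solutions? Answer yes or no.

no

gcd(10908, 9144) = 36  (10908 = 1·9144 + 1764, 9144 = 5·1764 + 324, 1764 = 5·324 + 144, 324 = 2·144 + 36, 144 = 4·36).
36 does not divide 545 (remainder 5), so no integer solutions.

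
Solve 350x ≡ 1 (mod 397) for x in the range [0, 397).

76

gcd(397, 350) = 1.
By Bézout, 350*(76) + 397*(-67) = 1.
So 350*76 ≡ 1 (mod 397), and 76 mod 397 = 76.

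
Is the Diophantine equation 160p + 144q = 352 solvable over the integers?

gcd(160, 144) = 16.
16 divides 352, so integer solutions exist.

yes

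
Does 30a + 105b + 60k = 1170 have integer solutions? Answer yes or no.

yes

gcd(105, 30) = 15  (105 = 3·30 + 15, 30 = 2·15).
gcd(15, 60) = 15.
15 divides 1170, so integer solutions exist.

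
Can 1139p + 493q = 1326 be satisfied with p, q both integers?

yes

gcd(1139, 493):
  1139 = 2·493 + 153
  493 = 3·153 + 34
  153 = 4·34 + 17
  34 = 2·17
so gcd(1139, 493) = 17.
17 divides 1326, so integer solutions exist.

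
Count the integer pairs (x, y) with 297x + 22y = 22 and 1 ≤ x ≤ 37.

18

gcd(297, 22):
  297 = 13·22 + 11
  22 = 2·11
so gcd(297, 22) = 11.
Back-substitute for Bézout coefficients:
  11 = 297 - 13·22
  ... = 297·(1) + 22·(-13)
Scale by 2: particular solution (2, -26); reduce x mod 2: (0, 1).
General solution: x = 0 + 2t, y = 1 - 27t for integer t.
1 ≤ 0 + 2t ≤ 37 gives t ∈ [1, 18], which is 18 values.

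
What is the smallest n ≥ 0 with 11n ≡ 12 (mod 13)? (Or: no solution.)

7

gcd(13, 11) = 1.
1 divides 12, so solutions exist.
By Bézout, 11*(6) + 13*(-5) = 1.
So 11*(6) ≡ 1 (mod 13); multiply by 12: n ≡ 72 (mod 13).
Smallest nonnegative: n = 72 mod 13 = 7.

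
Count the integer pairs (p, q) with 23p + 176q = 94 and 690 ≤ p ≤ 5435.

27

gcd(176, 23) = 1.
By Bézout, 23×(23) + 176×(-3) = 1.
Particular solution: (50, -6).
General solution: p = 50 + 176t, q = -6 - 23t for integer t.
690 ≤ 50 + 176t ≤ 5435 gives t ∈ [4, 30], which is 27 values.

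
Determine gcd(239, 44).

gcd(239, 44) = 1  (239 = 5·44 + 19, 44 = 2·19 + 6, 19 = 3·6 + 1, 6 = 6·1).

1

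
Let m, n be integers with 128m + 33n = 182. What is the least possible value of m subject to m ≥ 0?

4

gcd(128, 33):
  128 = 3·33 + 29
  33 = 1·29 + 4
  29 = 7·4 + 1
  4 = 4·1
so gcd(128, 33) = 1.
1 divides 182, so solutions exist.
Back-substitute for Bézout coefficients:
  1 = 29 - 7·4
  ... = 128·(8) + 33·(-31)
Scale by 182/1 = 182: (m₀, n₀) = (1456, -5642).
General solution: m = 1456 + 33t, n = -5642 - 128t for integer t.
m ≥ 0: smallest is 1456 mod 33 = 4 (at t = -44), with n = -10.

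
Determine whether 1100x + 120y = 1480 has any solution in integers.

yes

gcd(1100, 120) = 20.
20 divides 1480, so integer solutions exist.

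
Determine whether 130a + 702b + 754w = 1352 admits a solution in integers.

yes

gcd(702, 130) = 26.
gcd(26, 754) = 26.
26 divides 1352, so integer solutions exist.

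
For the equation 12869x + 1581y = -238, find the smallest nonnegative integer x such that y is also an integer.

gcd(12869, 1581) = 17  (12869 = 8·1581 + 221, 1581 = 7·221 + 34, 221 = 6·34 + 17, 34 = 2·17).
17 divides -238, so solutions exist.
Back-substituting, 12869·(43) + 1581·(-350) = 17.
Scale by -238/17 = -14: (x₀, y₀) = (-602, 4900).
General solution: x = -602 + 93t, y = 4900 - 757t for integer t.
x ≥ 0: smallest is -602 mod 93 = 49 (at t = 7), with y = -399.

49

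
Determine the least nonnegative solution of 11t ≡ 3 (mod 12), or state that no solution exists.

9

gcd(12, 11) = 1  (12 = 1·11 + 1, 11 = 11·1).
1 divides 3, so solutions exist.
Back-substituting, 11·(-1) + 12·(1) = 1.
So 11·(-1) ≡ 1 (mod 12); multiply by 3: t ≡ -3 (mod 12).
Smallest nonnegative: t = -3 mod 12 = 9.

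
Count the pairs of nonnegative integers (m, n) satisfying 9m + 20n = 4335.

gcd(20, 9):
  20 = 2×9 + 2
  9 = 4×2 + 1
  2 = 2×1
so gcd(20, 9) = 1.
Back-substitute for Bézout coefficients:
  1 = 9 - 4×2
  ... = 9×(9) + 20×(-4)
Scale by 4335: one solution is (39015, -17340). Reduce m mod 20: (15, 210).
General: m = 15 + 20t, n = 210 - 9t.
m ≥ 0 ⇒ t ≥ 0; n ≥ 0 ⇒ t ≤ 23. So t ∈ [0, 23]: 24 solutions.

24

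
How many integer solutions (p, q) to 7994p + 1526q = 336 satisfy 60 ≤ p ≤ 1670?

15

gcd(7994, 1526):
  7994 = 5·1526 + 364
  1526 = 4·364 + 70
  364 = 5·70 + 14
  70 = 5·14
so gcd(7994, 1526) = 14.
Back-substitute for Bézout coefficients:
  14 = 364 - 5·70
  ... = 7994·(21) + 1526·(-110)
Scale by 24: particular solution (504, -2640); reduce p mod 109: (68, -356).
General solution: p = 68 + 109t, q = -356 - 571t for integer t.
60 ≤ 68 + 109t ≤ 1670 gives t ∈ [0, 14], which is 15 values.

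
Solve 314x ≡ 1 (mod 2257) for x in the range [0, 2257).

1071

gcd(2257, 314):
  2257 = 7·314 + 59
  314 = 5·59 + 19
  59 = 3·19 + 2
  19 = 9·2 + 1
  2 = 2·1
so gcd(2257, 314) = 1.
Back-substitute for Bézout coefficients:
  1 = 19 - 9·2
  ... = 314·(1071) + 2257·(-149)
So 314·1071 ≡ 1 (mod 2257), and 1071 mod 2257 = 1071.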